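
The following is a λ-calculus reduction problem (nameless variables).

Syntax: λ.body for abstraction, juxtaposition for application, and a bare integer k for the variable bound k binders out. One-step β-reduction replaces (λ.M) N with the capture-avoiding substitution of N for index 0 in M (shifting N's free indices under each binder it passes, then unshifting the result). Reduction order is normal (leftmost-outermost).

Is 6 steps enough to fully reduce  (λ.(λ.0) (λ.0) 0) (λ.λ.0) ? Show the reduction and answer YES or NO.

  start: (λ.(λ.0) (λ.0) 0) (λ.λ.0)
  step 1: (λ.0) (λ.0) (λ.λ.0)
  step 2: (λ.0) (λ.λ.0)
  step 3: λ.λ.0

Answer: YES — reaches normal form λ.λ.0 in 3 ≤ 6 steps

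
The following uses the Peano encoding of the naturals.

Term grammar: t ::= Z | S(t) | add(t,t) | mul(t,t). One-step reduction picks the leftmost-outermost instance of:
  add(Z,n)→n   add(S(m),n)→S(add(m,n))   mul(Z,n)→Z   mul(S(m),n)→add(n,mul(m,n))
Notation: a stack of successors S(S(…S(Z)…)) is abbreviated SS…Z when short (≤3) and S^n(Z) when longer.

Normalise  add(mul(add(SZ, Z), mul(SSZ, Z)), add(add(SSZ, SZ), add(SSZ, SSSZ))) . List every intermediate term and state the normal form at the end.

Answer: normal form = S^8(Z)  (in 21 steps)

Derivation:
  start: add(mul(add(SZ, Z), mul(SSZ, Z)), add(add(SSZ, SZ), add(SSZ, SSSZ)))
  [1] add(mul(S(add(Z, Z)), mul(SSZ, Z)), add(add(SSZ, SZ), add(SSZ, SSSZ)))
  [2] add(add(mul(SSZ, Z), mul(add(Z, Z), mul(SSZ, Z))), add(add(SSZ, SZ), add(SSZ, SSSZ)))
  [3] add(add(add(Z, mul(SZ, Z)), mul(add(Z, Z), mul(SSZ, Z))), add(add(SSZ, SZ), add(SSZ, SSSZ)))
  [4] add(add(mul(SZ, Z), mul(add(Z, Z), mul(SSZ, Z))), add(add(SSZ, SZ), add(SSZ, SSSZ)))
  [5] add(add(add(Z, mul(Z, Z)), mul(add(Z, Z), mul(SSZ, Z))), add(add(SSZ, SZ), add(SSZ, SSSZ)))
  [6] add(add(mul(Z, Z), mul(add(Z, Z), mul(SSZ, Z))), add(add(SSZ, SZ), add(SSZ, SSSZ)))
  [7] add(add(Z, mul(add(Z, Z), mul(SSZ, Z))), add(add(SSZ, SZ), add(SSZ, SSSZ)))
  [8] add(mul(add(Z, Z), mul(SSZ, Z)), add(add(SSZ, SZ), add(SSZ, SSSZ)))
  [9] add(mul(Z, mul(SSZ, Z)), add(add(SSZ, SZ), add(SSZ, SSSZ)))
  [10] add(Z, add(add(SSZ, SZ), add(SSZ, SSSZ)))
  [11] add(add(SSZ, SZ), add(SSZ, SSSZ))
  [12] add(S(add(SZ, SZ)), add(SSZ, SSSZ))
  [13] S(add(add(SZ, SZ), add(SSZ, SSSZ)))
  [14] S(add(S(add(Z, SZ)), add(SSZ, SSSZ)))
  [15] S(S(add(add(Z, SZ), add(SSZ, SSSZ))))
  [16] S(S(add(SZ, add(SSZ, SSSZ))))
  [17] S(S(S(add(Z, add(SSZ, SSSZ)))))
  [18] S(S(S(add(SSZ, SSSZ))))
  [19] S(S(S(S(add(SZ, SSSZ)))))
  [20] S(S(S(S(S(add(Z, SSSZ))))))
  [21] S^8(Z)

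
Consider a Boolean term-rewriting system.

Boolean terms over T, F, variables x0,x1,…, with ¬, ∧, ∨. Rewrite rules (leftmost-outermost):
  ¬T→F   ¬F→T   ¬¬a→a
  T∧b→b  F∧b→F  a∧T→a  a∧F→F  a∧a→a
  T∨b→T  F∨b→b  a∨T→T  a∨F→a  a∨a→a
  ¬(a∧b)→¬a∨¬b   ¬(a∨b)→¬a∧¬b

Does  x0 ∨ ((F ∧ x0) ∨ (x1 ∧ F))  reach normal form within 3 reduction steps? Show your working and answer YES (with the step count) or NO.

Answer: NO — after 3 steps the term is x0 ∨ F, not yet normal

Reduction:
  start: x0 ∨ ((F ∧ x0) ∨ (x1 ∧ F))
  step 1: x0 ∨ (F ∨ (x1 ∧ F))
  step 2: x0 ∨ (x1 ∧ F)
  step 3: x0 ∨ F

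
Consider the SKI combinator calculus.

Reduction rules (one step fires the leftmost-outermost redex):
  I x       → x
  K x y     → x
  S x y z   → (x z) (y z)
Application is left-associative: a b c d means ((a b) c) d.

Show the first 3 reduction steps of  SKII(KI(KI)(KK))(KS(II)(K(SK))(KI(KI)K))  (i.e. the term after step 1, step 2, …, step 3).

Answer: after 3 steps: KI(KI)(KK)(KS(II)(K(SK))(KI(KI)K))

Reduction:
  start: SKII(KI(KI)(KK))(KS(II)(K(SK))(KI(KI)K))
  [1] KI(II)(KI(KI)(KK))(KS(II)(K(SK))(KI(KI)K))
  [2] I(KI(KI)(KK))(KS(II)(K(SK))(KI(KI)K))
  [3] KI(KI)(KK)(KS(II)(K(SK))(KI(KI)K))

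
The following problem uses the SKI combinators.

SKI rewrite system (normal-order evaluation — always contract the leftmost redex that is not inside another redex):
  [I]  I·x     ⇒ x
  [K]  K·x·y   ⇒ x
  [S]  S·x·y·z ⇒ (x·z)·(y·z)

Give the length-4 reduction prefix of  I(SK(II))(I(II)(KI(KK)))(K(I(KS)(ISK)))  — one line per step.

Answer: after 4 steps: II(KI(KK))(K(I(KS)(ISK)))

Derivation:
  start: I(SK(II))(I(II)(KI(KK)))(K(I(KS)(ISK)))
  [1] SK(II)(I(II)(KI(KK)))(K(I(KS)(ISK)))
  [2] K(I(II)(KI(KK)))(II(I(II)(KI(KK))))(K(I(KS)(ISK)))
  [3] I(II)(KI(KK))(K(I(KS)(ISK)))
  [4] II(KI(KK))(K(I(KS)(ISK)))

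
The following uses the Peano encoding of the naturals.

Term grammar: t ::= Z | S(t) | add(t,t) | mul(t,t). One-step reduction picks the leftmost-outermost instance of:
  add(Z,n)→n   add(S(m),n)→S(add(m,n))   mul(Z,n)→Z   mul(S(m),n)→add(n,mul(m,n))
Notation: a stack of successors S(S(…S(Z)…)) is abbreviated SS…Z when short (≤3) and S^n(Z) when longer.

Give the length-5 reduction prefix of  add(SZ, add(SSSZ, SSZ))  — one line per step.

  start: add(SZ, add(SSSZ, SSZ))
  step 1: S(add(Z, add(SSSZ, SSZ)))
  step 2: S(add(SSSZ, SSZ))
  step 3: S(S(add(SSZ, SSZ)))
  step 4: S(S(S(add(SZ, SSZ))))
  step 5: S(S(S(S(add(Z, SSZ)))))

Answer: after 5 steps: S(S(S(S(add(Z, SSZ)))))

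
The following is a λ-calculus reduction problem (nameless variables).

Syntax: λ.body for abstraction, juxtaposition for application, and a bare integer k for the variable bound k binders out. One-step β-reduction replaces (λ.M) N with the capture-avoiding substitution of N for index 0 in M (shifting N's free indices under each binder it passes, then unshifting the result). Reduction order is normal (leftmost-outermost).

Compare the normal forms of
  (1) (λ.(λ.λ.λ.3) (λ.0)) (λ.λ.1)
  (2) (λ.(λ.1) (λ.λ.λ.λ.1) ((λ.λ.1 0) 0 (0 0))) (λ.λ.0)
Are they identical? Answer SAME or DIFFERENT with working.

Term A:
  start: (λ.(λ.λ.λ.3) (λ.0)) (λ.λ.1)
  →1  (λ.λ.λ.λ.λ.1) (λ.0)
  →2  λ.λ.λ.λ.1

Term B:
  start: (λ.(λ.1) (λ.λ.λ.λ.1) ((λ.λ.1 0) 0 (0 0))) (λ.λ.0)
  →1  (λ.λ.λ.0) (λ.λ.λ.λ.1) ((λ.λ.1 0) (λ.λ.0) ((λ.λ.0) (λ.λ.0)))
  →2  (λ.λ.0) ((λ.λ.1 0) (λ.λ.0) ((λ.λ.0) (λ.λ.0)))
  →3  λ.0

Answer: DIFFERENT — A ⇓ λ.λ.λ.λ.1, B ⇓ λ.0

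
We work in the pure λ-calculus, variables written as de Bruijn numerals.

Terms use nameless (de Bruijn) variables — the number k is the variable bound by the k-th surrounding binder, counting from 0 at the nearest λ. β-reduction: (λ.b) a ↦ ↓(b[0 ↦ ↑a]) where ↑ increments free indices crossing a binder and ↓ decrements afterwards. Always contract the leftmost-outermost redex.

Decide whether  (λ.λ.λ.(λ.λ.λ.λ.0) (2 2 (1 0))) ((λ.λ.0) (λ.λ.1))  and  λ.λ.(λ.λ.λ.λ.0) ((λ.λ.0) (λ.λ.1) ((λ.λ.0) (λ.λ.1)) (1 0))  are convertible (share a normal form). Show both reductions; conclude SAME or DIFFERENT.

Term A:
  start: (λ.λ.λ.(λ.λ.λ.λ.0) (2 2 (1 0))) ((λ.λ.0) (λ.λ.1))
  →1  λ.λ.(λ.λ.λ.λ.0) ((λ.λ.0) (λ.λ.1) ((λ.λ.0) (λ.λ.1)) (1 0))
  →2  λ.λ.λ.λ.λ.0

Term B:
  start: λ.λ.(λ.λ.λ.λ.0) ((λ.λ.0) (λ.λ.1) ((λ.λ.0) (λ.λ.1)) (1 0))
  →1  λ.λ.λ.λ.λ.0

Answer: SAME — A ⇓ λ.λ.λ.λ.λ.0, B ⇓ λ.λ.λ.λ.λ.0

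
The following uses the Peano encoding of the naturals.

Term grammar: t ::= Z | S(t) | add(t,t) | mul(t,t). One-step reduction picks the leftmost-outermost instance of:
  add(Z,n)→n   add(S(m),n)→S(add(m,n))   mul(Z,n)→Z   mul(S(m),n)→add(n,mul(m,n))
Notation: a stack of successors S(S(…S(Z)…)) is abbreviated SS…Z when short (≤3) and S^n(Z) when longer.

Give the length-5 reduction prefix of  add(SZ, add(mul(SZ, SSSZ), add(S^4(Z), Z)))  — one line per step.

  start: add(SZ, add(mul(SZ, SSSZ), add(S^4(Z), Z)))
  →1  S(add(Z, add(mul(SZ, SSSZ), add(S^4(Z), Z))))
  →2  S(add(mul(SZ, SSSZ), add(S^4(Z), Z)))
  →3  S(add(add(SSSZ, mul(Z, SSSZ)), add(S^4(Z), Z)))
  →4  S(add(S(add(SSZ, mul(Z, SSSZ))), add(S^4(Z), Z)))
  →5  S(S(add(add(SSZ, mul(Z, SSSZ)), add(S^4(Z), Z))))

Answer: after 5 steps: S(S(add(add(SSZ, mul(Z, SSSZ)), add(S^4(Z), Z))))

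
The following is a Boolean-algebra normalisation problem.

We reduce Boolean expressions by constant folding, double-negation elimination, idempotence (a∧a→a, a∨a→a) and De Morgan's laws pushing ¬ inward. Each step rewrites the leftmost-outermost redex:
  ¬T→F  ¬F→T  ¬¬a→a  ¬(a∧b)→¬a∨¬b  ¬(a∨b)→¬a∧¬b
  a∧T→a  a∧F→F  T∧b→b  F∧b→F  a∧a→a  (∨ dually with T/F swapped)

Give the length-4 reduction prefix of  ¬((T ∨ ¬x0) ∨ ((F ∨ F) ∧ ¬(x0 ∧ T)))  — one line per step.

Answer: after 4 steps: F ∧ ¬((F ∨ F) ∧ ¬(x0 ∧ T))

Working:
  start: ¬((T ∨ ¬x0) ∨ ((F ∨ F) ∧ ¬(x0 ∧ T)))
  [1] ¬(T ∨ ¬x0) ∧ ¬((F ∨ F) ∧ ¬(x0 ∧ T))
  [2] (¬T ∧ ¬¬x0) ∧ ¬((F ∨ F) ∧ ¬(x0 ∧ T))
  [3] (F ∧ ¬¬x0) ∧ ¬((F ∨ F) ∧ ¬(x0 ∧ T))
  [4] F ∧ ¬((F ∨ F) ∧ ¬(x0 ∧ T))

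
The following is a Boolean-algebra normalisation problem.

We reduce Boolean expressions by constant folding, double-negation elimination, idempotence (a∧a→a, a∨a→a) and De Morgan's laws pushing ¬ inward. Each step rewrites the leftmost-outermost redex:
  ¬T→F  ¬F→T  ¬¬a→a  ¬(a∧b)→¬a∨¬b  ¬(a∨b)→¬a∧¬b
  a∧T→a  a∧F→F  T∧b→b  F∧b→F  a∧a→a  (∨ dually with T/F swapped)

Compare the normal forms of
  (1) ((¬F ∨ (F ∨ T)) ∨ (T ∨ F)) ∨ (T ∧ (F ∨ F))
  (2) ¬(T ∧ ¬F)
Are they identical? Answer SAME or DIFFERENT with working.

Answer: DIFFERENT — A ⇓ T, B ⇓ F

Working:
Term A:
  start: ((¬F ∨ (F ∨ T)) ∨ (T ∨ F)) ∨ (T ∧ (F ∨ F))
  step 1: ((T ∨ (F ∨ T)) ∨ (T ∨ F)) ∨ (T ∧ (F ∨ F))
  step 2: (T ∨ (T ∨ F)) ∨ (T ∧ (F ∨ F))
  step 3: T ∨ (T ∧ (F ∨ F))
  step 4: T

Term B:
  start: ¬(T ∧ ¬F)
  step 1: ¬T ∨ ¬¬F
  step 2: F ∨ ¬¬F
  step 3: ¬¬F
  step 4: F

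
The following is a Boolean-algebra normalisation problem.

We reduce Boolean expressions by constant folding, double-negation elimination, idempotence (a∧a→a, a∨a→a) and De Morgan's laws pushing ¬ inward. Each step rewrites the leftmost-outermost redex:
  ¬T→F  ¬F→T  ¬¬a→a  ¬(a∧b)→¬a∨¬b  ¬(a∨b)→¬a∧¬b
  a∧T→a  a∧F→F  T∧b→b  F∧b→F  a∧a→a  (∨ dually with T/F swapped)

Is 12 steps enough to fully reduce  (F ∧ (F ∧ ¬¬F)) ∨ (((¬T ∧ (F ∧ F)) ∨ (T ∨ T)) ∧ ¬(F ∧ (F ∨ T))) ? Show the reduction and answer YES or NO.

  start: (F ∧ (F ∧ ¬¬F)) ∨ (((¬T ∧ (F ∧ F)) ∨ (T ∨ T)) ∧ ¬(F ∧ (F ∨ T)))
  →1  F ∨ (((¬T ∧ (F ∧ F)) ∨ (T ∨ T)) ∧ ¬(F ∧ (F ∨ T)))
  →2  ((¬T ∧ (F ∧ F)) ∨ (T ∨ T)) ∧ ¬(F ∧ (F ∨ T))
  →3  ((F ∧ (F ∧ F)) ∨ (T ∨ T)) ∧ ¬(F ∧ (F ∨ T))
  →4  (F ∨ (T ∨ T)) ∧ ¬(F ∧ (F ∨ T))
  →5  (T ∨ T) ∧ ¬(F ∧ (F ∨ T))
  →6  T ∧ ¬(F ∧ (F ∨ T))
  →7  ¬(F ∧ (F ∨ T))
  →8  ¬F ∨ ¬(F ∨ T)
  →9  T ∨ ¬(F ∨ T)
  →10  T

Answer: YES — reaches normal form T in 10 ≤ 12 steps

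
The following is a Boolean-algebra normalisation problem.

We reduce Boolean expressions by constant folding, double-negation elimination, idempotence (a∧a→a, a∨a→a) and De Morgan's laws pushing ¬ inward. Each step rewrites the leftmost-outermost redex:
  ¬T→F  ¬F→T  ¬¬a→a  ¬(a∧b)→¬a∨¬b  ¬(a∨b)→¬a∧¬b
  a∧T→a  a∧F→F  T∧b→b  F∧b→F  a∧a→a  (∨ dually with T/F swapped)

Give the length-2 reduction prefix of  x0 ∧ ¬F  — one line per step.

  start: x0 ∧ ¬F
  [1] x0 ∧ T
  [2] x0

Answer: after 2 steps: x0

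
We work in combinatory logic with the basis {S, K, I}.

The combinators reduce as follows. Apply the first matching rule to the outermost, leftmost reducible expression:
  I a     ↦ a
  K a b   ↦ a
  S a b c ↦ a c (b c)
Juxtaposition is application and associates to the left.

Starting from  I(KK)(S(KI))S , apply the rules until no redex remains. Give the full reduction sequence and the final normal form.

  start: I(KK)(S(KI))S
  →1  KK(S(KI))S
  →2  KS

Answer: normal form = KS  (in 2 steps)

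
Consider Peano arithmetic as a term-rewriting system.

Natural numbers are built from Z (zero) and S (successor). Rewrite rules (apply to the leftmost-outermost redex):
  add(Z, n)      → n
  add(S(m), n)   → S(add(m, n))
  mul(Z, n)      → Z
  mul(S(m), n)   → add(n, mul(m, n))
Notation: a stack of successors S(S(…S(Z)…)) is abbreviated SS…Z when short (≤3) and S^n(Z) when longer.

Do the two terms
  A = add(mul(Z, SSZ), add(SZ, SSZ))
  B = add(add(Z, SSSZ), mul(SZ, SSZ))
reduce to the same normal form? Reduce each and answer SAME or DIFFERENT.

Answer: DIFFERENT — A ⇓ SSSZ, B ⇓ S^5(Z)

Working:
Term A:
  start: add(mul(Z, SSZ), add(SZ, SSZ))
  [1] add(Z, add(SZ, SSZ))
  [2] add(SZ, SSZ)
  [3] S(add(Z, SSZ))
  [4] SSSZ

Term B:
  start: add(add(Z, SSSZ), mul(SZ, SSZ))
  [1] add(SSSZ, mul(SZ, SSZ))
  [2] S(add(SSZ, mul(SZ, SSZ)))
  [3] S(S(add(SZ, mul(SZ, SSZ))))
  [4] S(S(S(add(Z, mul(SZ, SSZ)))))
  [5] S(S(S(mul(SZ, SSZ))))
  [6] S(S(S(add(SSZ, mul(Z, SSZ)))))
  [7] S(S(S(S(add(SZ, mul(Z, SSZ))))))
  [8] S(S(S(S(S(add(Z, mul(Z, SSZ)))))))
  [9] S(S(S(S(S(mul(Z, SSZ))))))
  [10] S^5(Z)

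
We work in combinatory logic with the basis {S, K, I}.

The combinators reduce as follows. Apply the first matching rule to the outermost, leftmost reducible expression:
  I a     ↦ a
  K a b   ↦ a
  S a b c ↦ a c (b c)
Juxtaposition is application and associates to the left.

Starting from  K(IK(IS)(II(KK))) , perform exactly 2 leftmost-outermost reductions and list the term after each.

Answer: after 2 steps: K(IS)

Working:
  start: K(IK(IS)(II(KK)))
  →1  K(K(IS)(II(KK)))
  →2  K(IS)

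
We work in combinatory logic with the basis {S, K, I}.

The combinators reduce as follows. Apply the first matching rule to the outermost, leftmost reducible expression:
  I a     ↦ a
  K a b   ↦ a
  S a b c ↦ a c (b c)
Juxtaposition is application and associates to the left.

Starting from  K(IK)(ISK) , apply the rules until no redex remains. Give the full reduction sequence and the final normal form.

Answer: normal form = K  (in 2 steps)

Working:
  start: K(IK)(ISK)
  →1  IK
  →2  K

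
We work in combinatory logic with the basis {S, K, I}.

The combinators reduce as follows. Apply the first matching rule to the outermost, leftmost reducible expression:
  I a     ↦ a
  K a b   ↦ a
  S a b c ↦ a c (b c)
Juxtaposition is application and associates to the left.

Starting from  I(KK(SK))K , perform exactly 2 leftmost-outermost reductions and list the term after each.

  start: I(KK(SK))K
  [1] KK(SK)K
  [2] KK

Answer: after 2 steps: KK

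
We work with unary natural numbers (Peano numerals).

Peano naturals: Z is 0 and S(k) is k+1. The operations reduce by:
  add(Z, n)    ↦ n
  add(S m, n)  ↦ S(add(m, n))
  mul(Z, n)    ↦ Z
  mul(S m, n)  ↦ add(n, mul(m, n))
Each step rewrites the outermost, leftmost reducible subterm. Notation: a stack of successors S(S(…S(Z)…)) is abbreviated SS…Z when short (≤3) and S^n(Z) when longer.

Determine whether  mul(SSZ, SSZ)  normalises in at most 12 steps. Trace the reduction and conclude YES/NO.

  start: mul(SSZ, SSZ)
  →1  add(SSZ, mul(SZ, SSZ))
  →2  S(add(SZ, mul(SZ, SSZ)))
  →3  S(S(add(Z, mul(SZ, SSZ))))
  →4  S(S(mul(SZ, SSZ)))
  →5  S(S(add(SSZ, mul(Z, SSZ))))
  →6  S(S(S(add(SZ, mul(Z, SSZ)))))
  →7  S(S(S(S(add(Z, mul(Z, SSZ))))))
  →8  S(S(S(S(mul(Z, SSZ)))))
  →9  S^4(Z)

Answer: YES — reaches normal form S^4(Z) in 9 ≤ 12 steps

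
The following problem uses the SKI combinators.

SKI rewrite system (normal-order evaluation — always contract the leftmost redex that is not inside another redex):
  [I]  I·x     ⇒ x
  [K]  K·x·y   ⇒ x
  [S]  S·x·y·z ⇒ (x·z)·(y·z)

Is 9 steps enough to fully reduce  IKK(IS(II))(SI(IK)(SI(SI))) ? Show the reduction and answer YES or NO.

  start: IKK(IS(II))(SI(IK)(SI(SI)))
  →1  KK(IS(II))(SI(IK)(SI(SI)))
  →2  K(SI(IK)(SI(SI)))
  →3  K(I(SI(SI))(IK(SI(SI))))
  →4  K(SI(SI)(IK(SI(SI))))
  →5  K(I(IK(SI(SI)))(SI(IK(SI(SI)))))
  →6  K(IK(SI(SI))(SI(IK(SI(SI)))))
  →7  K(K(SI(SI))(SI(IK(SI(SI)))))
  →8  K(SI(SI))

Answer: YES — reaches normal form K(SI(SI)) in 8 ≤ 9 steps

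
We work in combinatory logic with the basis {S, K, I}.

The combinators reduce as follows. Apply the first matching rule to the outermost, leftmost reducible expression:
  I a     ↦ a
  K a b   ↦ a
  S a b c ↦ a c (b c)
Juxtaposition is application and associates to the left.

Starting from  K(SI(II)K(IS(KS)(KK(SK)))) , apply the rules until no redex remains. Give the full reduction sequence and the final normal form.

Answer: normal form = KK  (in 5 steps)

Derivation:
  start: K(SI(II)K(IS(KS)(KK(SK))))
  →1  K(IK(IIK)(IS(KS)(KK(SK))))
  →2  K(K(IIK)(IS(KS)(KK(SK))))
  →3  K(IIK)
  →4  K(IK)
  →5  KK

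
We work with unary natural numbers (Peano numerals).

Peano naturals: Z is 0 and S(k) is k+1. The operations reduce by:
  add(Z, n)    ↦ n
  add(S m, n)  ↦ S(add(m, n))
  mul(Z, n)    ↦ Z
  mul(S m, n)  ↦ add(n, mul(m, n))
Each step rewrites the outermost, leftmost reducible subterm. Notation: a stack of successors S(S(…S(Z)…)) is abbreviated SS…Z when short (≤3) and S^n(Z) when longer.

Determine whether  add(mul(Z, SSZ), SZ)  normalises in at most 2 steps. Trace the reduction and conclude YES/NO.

  start: add(mul(Z, SSZ), SZ)
  [1] add(Z, SZ)
  [2] SZ

Answer: YES — reaches normal form SZ in 2 ≤ 2 steps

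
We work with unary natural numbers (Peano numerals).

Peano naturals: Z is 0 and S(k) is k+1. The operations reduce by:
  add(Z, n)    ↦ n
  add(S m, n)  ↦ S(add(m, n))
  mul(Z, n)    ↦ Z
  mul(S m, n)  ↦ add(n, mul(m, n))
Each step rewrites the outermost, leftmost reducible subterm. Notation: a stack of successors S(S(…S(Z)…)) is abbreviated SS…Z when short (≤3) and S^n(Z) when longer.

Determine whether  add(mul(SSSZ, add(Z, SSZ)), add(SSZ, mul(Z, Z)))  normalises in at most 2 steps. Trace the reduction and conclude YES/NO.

  start: add(mul(SSSZ, add(Z, SSZ)), add(SSZ, mul(Z, Z)))
  [1] add(add(add(Z, SSZ), mul(SSZ, add(Z, SSZ))), add(SSZ, mul(Z, Z)))
  [2] add(add(SSZ, mul(SSZ, add(Z, SSZ))), add(SSZ, mul(Z, Z)))

Answer: NO — after 2 steps the term is add(add(SSZ, mul(SSZ, add(Z, SSZ))), add(SSZ, mul(Z, Z))), not yet normal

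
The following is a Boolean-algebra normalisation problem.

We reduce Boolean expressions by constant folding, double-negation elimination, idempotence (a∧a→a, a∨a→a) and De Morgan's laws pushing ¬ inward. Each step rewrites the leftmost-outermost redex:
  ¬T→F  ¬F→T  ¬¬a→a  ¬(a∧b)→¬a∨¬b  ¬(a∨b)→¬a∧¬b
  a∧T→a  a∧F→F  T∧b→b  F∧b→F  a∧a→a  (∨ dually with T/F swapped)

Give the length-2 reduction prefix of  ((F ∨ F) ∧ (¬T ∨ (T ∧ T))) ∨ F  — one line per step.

Answer: after 2 steps: F ∧ (¬T ∨ (T ∧ T))

Derivation:
  start: ((F ∨ F) ∧ (¬T ∨ (T ∧ T))) ∨ F
  step 1: (F ∨ F) ∧ (¬T ∨ (T ∧ T))
  step 2: F ∧ (¬T ∨ (T ∧ T))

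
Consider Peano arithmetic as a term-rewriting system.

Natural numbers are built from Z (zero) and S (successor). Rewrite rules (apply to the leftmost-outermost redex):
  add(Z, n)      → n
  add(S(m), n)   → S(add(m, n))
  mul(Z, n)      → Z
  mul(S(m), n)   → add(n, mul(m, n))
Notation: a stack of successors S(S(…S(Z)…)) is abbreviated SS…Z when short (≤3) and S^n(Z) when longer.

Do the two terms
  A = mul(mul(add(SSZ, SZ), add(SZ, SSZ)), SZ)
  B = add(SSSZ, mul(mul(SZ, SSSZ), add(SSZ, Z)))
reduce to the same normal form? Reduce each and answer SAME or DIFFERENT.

Answer: SAME — A ⇓ S^9(Z), B ⇓ S^9(Z)

Derivation:
Term A:
  start: mul(mul(add(SSZ, SZ), add(SZ, SSZ)), SZ)
  [1] mul(mul(S(add(SZ, SZ)), add(SZ, SSZ)), SZ)
  [2] mul(add(add(SZ, SSZ), mul(add(SZ, SZ), add(SZ, SSZ))), SZ)
  [3] mul(add(S(add(Z, SSZ)), mul(add(SZ, SZ), add(SZ, SSZ))), SZ)
  [4] mul(S(add(add(Z, SSZ), mul(add(SZ, SZ), add(SZ, SSZ)))), SZ)
  [5] add(SZ, mul(add(add(Z, SSZ), mul(add(SZ, SZ), add(SZ, SSZ))), SZ))
  [6] S(add(Z, mul(add(add(Z, SSZ), mul(add(SZ, SZ), add(SZ, SSZ))), SZ)))
  [7] S(mul(add(add(Z, SSZ), mul(add(SZ, SZ), add(SZ, SSZ))), SZ))
  [8] S(mul(add(SSZ, mul(add(SZ, SZ), add(SZ, SSZ))), SZ))
  [9] S(mul(S(add(SZ, mul(add(SZ, SZ), add(SZ, SSZ)))), SZ))
  [10] S(add(SZ, mul(add(SZ, mul(add(SZ, SZ), add(SZ, SSZ))), SZ)))
  [11] S(S(add(Z, mul(add(SZ, mul(add(SZ, SZ), add(SZ, SSZ))), SZ))))
  [12] S(S(mul(add(SZ, mul(add(SZ, SZ), add(SZ, SSZ))), SZ)))
  [13] S(S(mul(S(add(Z, mul(add(SZ, SZ), add(SZ, SSZ)))), SZ)))
  [14] S(S(add(SZ, mul(add(Z, mul(add(SZ, SZ), add(SZ, SSZ))), SZ))))
  [15] S(S(S(add(Z, mul(add(Z, mul(add(SZ, SZ), add(SZ, SSZ))), SZ)))))
  [16] S(S(S(mul(add(Z, mul(add(SZ, SZ), add(SZ, SSZ))), SZ))))
  [17] S(S(S(mul(mul(add(SZ, SZ), add(SZ, SSZ)), SZ))))
  [18] S(S(S(mul(mul(S(add(Z, SZ)), add(SZ, SSZ)), SZ))))
  [19] S(S(S(mul(add(add(SZ, SSZ), mul(add(Z, SZ), add(SZ, SSZ))), SZ))))
  [20] S(S(S(mul(add(S(add(Z, SSZ)), mul(add(Z, SZ), add(SZ, SSZ))), SZ))))
  [21] S(S(S(mul(S(add(add(Z, SSZ), mul(add(Z, SZ), add(SZ, SSZ)))), SZ))))
  [22] S(S(S(add(SZ, mul(add(add(Z, SSZ), mul(add(Z, SZ), add(SZ, SSZ))), SZ)))))
  [23] S(S(S(S(add(Z, mul(add(add(Z, SSZ), mul(add(Z, SZ), add(SZ, SSZ))), SZ))))))
  [24] S(S(S(S(mul(add(add(Z, SSZ), mul(add(Z, SZ), add(SZ, SSZ))), SZ)))))
  [25] S(S(S(S(mul(add(SSZ, mul(add(Z, SZ), add(SZ, SSZ))), SZ)))))
  [26] S(S(S(S(mul(S(add(SZ, mul(add(Z, SZ), add(SZ, SSZ)))), SZ)))))
  [27] S(S(S(S(add(SZ, mul(add(SZ, mul(add(Z, SZ), add(SZ, SSZ))), SZ))))))
  [28] S(S(S(S(S(add(Z, mul(add(SZ, mul(add(Z, SZ), add(SZ, SSZ))), SZ)))))))
  [29] S(S(S(S(S(mul(add(SZ, mul(add(Z, SZ), add(SZ, SSZ))), SZ))))))
  [30] S(S(S(S(S(mul(S(add(Z, mul(add(Z, SZ), add(SZ, SSZ)))), SZ))))))
  [31] S(S(S(S(S(add(SZ, mul(add(Z, mul(add(Z, SZ), add(SZ, SSZ))), SZ)))))))
  [32] S(S(S(S(S(S(add(Z, mul(add(Z, mul(add(Z, SZ), add(SZ, SSZ))), SZ))))))))
  [33] S(S(S(S(S(S(mul(add(Z, mul(add(Z, SZ), add(SZ, SSZ))), SZ)))))))
  [34] S(S(S(S(S(S(mul(mul(add(Z, SZ), add(SZ, SSZ)), SZ)))))))
  [35] S(S(S(S(S(S(mul(mul(SZ, add(SZ, SSZ)), SZ)))))))
  [36] S(S(S(S(S(S(mul(add(add(SZ, SSZ), mul(Z, add(SZ, SSZ))), SZ)))))))
  [37] S(S(S(S(S(S(mul(add(S(add(Z, SSZ)), mul(Z, add(SZ, SSZ))), SZ)))))))
  [38] S(S(S(S(S(S(mul(S(add(add(Z, SSZ), mul(Z, add(SZ, SSZ)))), SZ)))))))
  [39] S(S(S(S(S(S(add(SZ, mul(add(add(Z, SSZ), mul(Z, add(SZ, SSZ))), SZ))))))))
  [40] S(S(S(S(S(S(S(add(Z, mul(add(add(Z, SSZ), mul(Z, add(SZ, SSZ))), SZ)))))))))
  [41] S(S(S(S(S(S(S(mul(add(add(Z, SSZ), mul(Z, add(SZ, SSZ))), SZ))))))))
  [42] S(S(S(S(S(S(S(mul(add(SSZ, mul(Z, add(SZ, SSZ))), SZ))))))))
  [43] S(S(S(S(S(S(S(mul(S(add(SZ, mul(Z, add(SZ, SSZ)))), SZ))))))))
  [44] S(S(S(S(S(S(S(add(SZ, mul(add(SZ, mul(Z, add(SZ, SSZ))), SZ)))))))))
  [45] S(S(S(S(S(S(S(S(add(Z, mul(add(SZ, mul(Z, add(SZ, SSZ))), SZ))))))))))
  [46] S(S(S(S(S(S(S(S(mul(add(SZ, mul(Z, add(SZ, SSZ))), SZ)))))))))
  [47] S(S(S(S(S(S(S(S(mul(S(add(Z, mul(Z, add(SZ, SSZ)))), SZ)))))))))
  [48] S(S(S(S(S(S(S(S(add(SZ, mul(add(Z, mul(Z, add(SZ, SSZ))), SZ))))))))))
  [49] S(S(S(S(S(S(S(S(S(add(Z, mul(add(Z, mul(Z, add(SZ, SSZ))), SZ)))))))))))
  [50] S(S(S(S(S(S(S(S(S(mul(add(Z, mul(Z, add(SZ, SSZ))), SZ))))))))))
  [51] S(S(S(S(S(S(S(S(S(mul(mul(Z, add(SZ, SSZ)), SZ))))))))))
  [52] S(S(S(S(S(S(S(S(S(mul(Z, SZ))))))))))
  [53] S^9(Z)

Term B:
  start: add(SSSZ, mul(mul(SZ, SSSZ), add(SSZ, Z)))
  [1] S(add(SSZ, mul(mul(SZ, SSSZ), add(SSZ, Z))))
  [2] S(S(add(SZ, mul(mul(SZ, SSSZ), add(SSZ, Z)))))
  [3] S(S(S(add(Z, mul(mul(SZ, SSSZ), add(SSZ, Z))))))
  [4] S(S(S(mul(mul(SZ, SSSZ), add(SSZ, Z)))))
  [5] S(S(S(mul(add(SSSZ, mul(Z, SSSZ)), add(SSZ, Z)))))
  [6] S(S(S(mul(S(add(SSZ, mul(Z, SSSZ))), add(SSZ, Z)))))
  [7] S(S(S(add(add(SSZ, Z), mul(add(SSZ, mul(Z, SSSZ)), add(SSZ, Z))))))
  [8] S(S(S(add(S(add(SZ, Z)), mul(add(SSZ, mul(Z, SSSZ)), add(SSZ, Z))))))
  [9] S(S(S(S(add(add(SZ, Z), mul(add(SSZ, mul(Z, SSSZ)), add(SSZ, Z)))))))
  [10] S(S(S(S(add(S(add(Z, Z)), mul(add(SSZ, mul(Z, SSSZ)), add(SSZ, Z)))))))
  [11] S(S(S(S(S(add(add(Z, Z), mul(add(SSZ, mul(Z, SSSZ)), add(SSZ, Z))))))))
  [12] S(S(S(S(S(add(Z, mul(add(SSZ, mul(Z, SSSZ)), add(SSZ, Z))))))))
  [13] S(S(S(S(S(mul(add(SSZ, mul(Z, SSSZ)), add(SSZ, Z)))))))
  [14] S(S(S(S(S(mul(S(add(SZ, mul(Z, SSSZ))), add(SSZ, Z)))))))
  [15] S(S(S(S(S(add(add(SSZ, Z), mul(add(SZ, mul(Z, SSSZ)), add(SSZ, Z))))))))
  [16] S(S(S(S(S(add(S(add(SZ, Z)), mul(add(SZ, mul(Z, SSSZ)), add(SSZ, Z))))))))
  [17] S(S(S(S(S(S(add(add(SZ, Z), mul(add(SZ, mul(Z, SSSZ)), add(SSZ, Z)))))))))
  [18] S(S(S(S(S(S(add(S(add(Z, Z)), mul(add(SZ, mul(Z, SSSZ)), add(SSZ, Z)))))))))
  [19] S(S(S(S(S(S(S(add(add(Z, Z), mul(add(SZ, mul(Z, SSSZ)), add(SSZ, Z))))))))))
  [20] S(S(S(S(S(S(S(add(Z, mul(add(SZ, mul(Z, SSSZ)), add(SSZ, Z))))))))))
  [21] S(S(S(S(S(S(S(mul(add(SZ, mul(Z, SSSZ)), add(SSZ, Z)))))))))
  [22] S(S(S(S(S(S(S(mul(S(add(Z, mul(Z, SSSZ))), add(SSZ, Z)))))))))
  [23] S(S(S(S(S(S(S(add(add(SSZ, Z), mul(add(Z, mul(Z, SSSZ)), add(SSZ, Z))))))))))
  [24] S(S(S(S(S(S(S(add(S(add(SZ, Z)), mul(add(Z, mul(Z, SSSZ)), add(SSZ, Z))))))))))
  [25] S(S(S(S(S(S(S(S(add(add(SZ, Z), mul(add(Z, mul(Z, SSSZ)), add(SSZ, Z)))))))))))
  [26] S(S(S(S(S(S(S(S(add(S(add(Z, Z)), mul(add(Z, mul(Z, SSSZ)), add(SSZ, Z)))))))))))
  [27] S(S(S(S(S(S(S(S(S(add(add(Z, Z), mul(add(Z, mul(Z, SSSZ)), add(SSZ, Z))))))))))))
  [28] S(S(S(S(S(S(S(S(S(add(Z, mul(add(Z, mul(Z, SSSZ)), add(SSZ, Z))))))))))))
  [29] S(S(S(S(S(S(S(S(S(mul(add(Z, mul(Z, SSSZ)), add(SSZ, Z)))))))))))
  [30] S(S(S(S(S(S(S(S(S(mul(mul(Z, SSSZ), add(SSZ, Z)))))))))))
  [31] S(S(S(S(S(S(S(S(S(mul(Z, add(SSZ, Z)))))))))))
  [32] S^9(Z)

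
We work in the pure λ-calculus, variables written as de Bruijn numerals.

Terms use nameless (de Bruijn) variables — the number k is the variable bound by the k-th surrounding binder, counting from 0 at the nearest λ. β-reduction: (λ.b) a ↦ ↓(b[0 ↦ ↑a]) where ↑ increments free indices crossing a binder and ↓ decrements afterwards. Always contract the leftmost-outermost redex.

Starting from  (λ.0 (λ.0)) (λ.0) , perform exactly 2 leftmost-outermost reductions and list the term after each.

Answer: after 2 steps: λ.0

Working:
  start: (λ.0 (λ.0)) (λ.0)
  →1  (λ.0) (λ.0)
  →2  λ.0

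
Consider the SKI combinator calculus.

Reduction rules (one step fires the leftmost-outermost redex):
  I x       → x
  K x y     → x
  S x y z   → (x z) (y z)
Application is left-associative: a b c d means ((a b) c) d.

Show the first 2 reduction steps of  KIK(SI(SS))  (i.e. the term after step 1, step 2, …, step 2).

Answer: after 2 steps: SI(SS)

Reduction:
  start: KIK(SI(SS))
  [1] I(SI(SS))
  [2] SI(SS)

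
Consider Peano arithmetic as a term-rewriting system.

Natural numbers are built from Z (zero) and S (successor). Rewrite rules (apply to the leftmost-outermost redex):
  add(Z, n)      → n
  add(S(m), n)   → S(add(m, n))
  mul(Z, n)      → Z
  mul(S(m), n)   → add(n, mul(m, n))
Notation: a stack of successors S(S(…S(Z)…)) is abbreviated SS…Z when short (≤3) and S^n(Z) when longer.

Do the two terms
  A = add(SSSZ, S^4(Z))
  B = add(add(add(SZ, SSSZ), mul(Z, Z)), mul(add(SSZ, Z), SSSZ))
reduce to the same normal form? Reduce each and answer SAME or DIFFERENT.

Answer: DIFFERENT — A ⇓ S^7(Z), B ⇓ S^10(Z)

Derivation:
Term A:
  start: add(SSSZ, S^4(Z))
  step 1: S(add(SSZ, S^4(Z)))
  step 2: S(S(add(SZ, S^4(Z))))
  step 3: S(S(S(add(Z, S^4(Z)))))
  step 4: S^7(Z)

Term B:
  start: add(add(add(SZ, SSSZ), mul(Z, Z)), mul(add(SSZ, Z), SSSZ))
  step 1: add(add(S(add(Z, SSSZ)), mul(Z, Z)), mul(add(SSZ, Z), SSSZ))
  step 2: add(S(add(add(Z, SSSZ), mul(Z, Z))), mul(add(SSZ, Z), SSSZ))
  step 3: S(add(add(add(Z, SSSZ), mul(Z, Z)), mul(add(SSZ, Z), SSSZ)))
  step 4: S(add(add(SSSZ, mul(Z, Z)), mul(add(SSZ, Z), SSSZ)))
  step 5: S(add(S(add(SSZ, mul(Z, Z))), mul(add(SSZ, Z), SSSZ)))
  step 6: S(S(add(add(SSZ, mul(Z, Z)), mul(add(SSZ, Z), SSSZ))))
  step 7: S(S(add(S(add(SZ, mul(Z, Z))), mul(add(SSZ, Z), SSSZ))))
  step 8: S(S(S(add(add(SZ, mul(Z, Z)), mul(add(SSZ, Z), SSSZ)))))
  step 9: S(S(S(add(S(add(Z, mul(Z, Z))), mul(add(SSZ, Z), SSSZ)))))
  step 10: S(S(S(S(add(add(Z, mul(Z, Z)), mul(add(SSZ, Z), SSSZ))))))
  step 11: S(S(S(S(add(mul(Z, Z), mul(add(SSZ, Z), SSSZ))))))
  step 12: S(S(S(S(add(Z, mul(add(SSZ, Z), SSSZ))))))
  step 13: S(S(S(S(mul(add(SSZ, Z), SSSZ)))))
  step 14: S(S(S(S(mul(S(add(SZ, Z)), SSSZ)))))
  step 15: S(S(S(S(add(SSSZ, mul(add(SZ, Z), SSSZ))))))
  step 16: S(S(S(S(S(add(SSZ, mul(add(SZ, Z), SSSZ)))))))
  step 17: S(S(S(S(S(S(add(SZ, mul(add(SZ, Z), SSSZ))))))))
  step 18: S(S(S(S(S(S(S(add(Z, mul(add(SZ, Z), SSSZ)))))))))
  step 19: S(S(S(S(S(S(S(mul(add(SZ, Z), SSSZ))))))))
  step 20: S(S(S(S(S(S(S(mul(S(add(Z, Z)), SSSZ))))))))
  step 21: S(S(S(S(S(S(S(add(SSSZ, mul(add(Z, Z), SSSZ)))))))))
  step 22: S(S(S(S(S(S(S(S(add(SSZ, mul(add(Z, Z), SSSZ))))))))))
  step 23: S(S(S(S(S(S(S(S(S(add(SZ, mul(add(Z, Z), SSSZ)))))))))))
  step 24: S(S(S(S(S(S(S(S(S(S(add(Z, mul(add(Z, Z), SSSZ))))))))))))
  step 25: S(S(S(S(S(S(S(S(S(S(mul(add(Z, Z), SSSZ)))))))))))
  step 26: S(S(S(S(S(S(S(S(S(S(mul(Z, SSSZ)))))))))))
  step 27: S^10(Z)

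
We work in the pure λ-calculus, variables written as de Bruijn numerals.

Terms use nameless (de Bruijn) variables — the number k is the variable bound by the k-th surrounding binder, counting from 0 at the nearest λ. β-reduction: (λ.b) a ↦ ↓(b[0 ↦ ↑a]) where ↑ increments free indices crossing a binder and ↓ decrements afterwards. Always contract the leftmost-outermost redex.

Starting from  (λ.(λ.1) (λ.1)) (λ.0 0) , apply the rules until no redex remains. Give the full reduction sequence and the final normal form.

Answer: normal form = λ.0 0  (in 2 steps)

Derivation:
  start: (λ.(λ.1) (λ.1)) (λ.0 0)
  [1] (λ.λ.0 0) (λ.λ.0 0)
  [2] λ.0 0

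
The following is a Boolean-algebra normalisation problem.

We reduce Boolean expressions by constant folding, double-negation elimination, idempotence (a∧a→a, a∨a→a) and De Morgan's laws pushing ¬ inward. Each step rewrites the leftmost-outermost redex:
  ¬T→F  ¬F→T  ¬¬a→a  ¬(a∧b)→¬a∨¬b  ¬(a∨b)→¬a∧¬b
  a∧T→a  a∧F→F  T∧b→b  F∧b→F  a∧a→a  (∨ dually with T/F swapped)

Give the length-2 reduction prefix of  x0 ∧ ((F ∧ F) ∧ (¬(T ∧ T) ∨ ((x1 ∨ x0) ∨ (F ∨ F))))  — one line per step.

  start: x0 ∧ ((F ∧ F) ∧ (¬(T ∧ T) ∨ ((x1 ∨ x0) ∨ (F ∨ F))))
  [1] x0 ∧ (F ∧ (¬(T ∧ T) ∨ ((x1 ∨ x0) ∨ (F ∨ F))))
  [2] x0 ∧ F

Answer: after 2 steps: x0 ∧ F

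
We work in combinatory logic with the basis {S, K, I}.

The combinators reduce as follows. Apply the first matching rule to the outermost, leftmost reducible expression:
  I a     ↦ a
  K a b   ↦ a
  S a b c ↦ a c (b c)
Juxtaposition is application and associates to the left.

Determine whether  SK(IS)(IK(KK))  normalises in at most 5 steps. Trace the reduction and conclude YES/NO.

  start: SK(IS)(IK(KK))
  step 1: K(IK(KK))(IS(IK(KK)))
  step 2: IK(KK)
  step 3: K(KK)

Answer: YES — reaches normal form K(KK) in 3 ≤ 5 steps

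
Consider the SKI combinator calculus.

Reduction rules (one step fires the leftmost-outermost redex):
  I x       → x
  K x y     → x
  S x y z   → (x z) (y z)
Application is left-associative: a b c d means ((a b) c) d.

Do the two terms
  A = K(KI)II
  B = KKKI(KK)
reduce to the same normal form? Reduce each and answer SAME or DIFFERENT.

Answer: SAME — A ⇓ I, B ⇓ I

Reduction:
Term A:
  start: K(KI)II
  step 1: KII
  step 2: I

Term B:
  start: KKKI(KK)
  step 1: KI(KK)
  step 2: I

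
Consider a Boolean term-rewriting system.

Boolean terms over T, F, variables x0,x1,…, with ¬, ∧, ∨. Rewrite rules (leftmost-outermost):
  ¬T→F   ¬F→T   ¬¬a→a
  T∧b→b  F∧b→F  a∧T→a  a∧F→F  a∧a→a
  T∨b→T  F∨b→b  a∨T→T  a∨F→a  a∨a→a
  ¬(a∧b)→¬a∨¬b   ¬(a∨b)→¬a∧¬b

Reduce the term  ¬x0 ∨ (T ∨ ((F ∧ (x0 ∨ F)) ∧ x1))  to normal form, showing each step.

Answer: normal form = T  (in 2 steps)

Working:
  start: ¬x0 ∨ (T ∨ ((F ∧ (x0 ∨ F)) ∧ x1))
  →1  ¬x0 ∨ T
  →2  T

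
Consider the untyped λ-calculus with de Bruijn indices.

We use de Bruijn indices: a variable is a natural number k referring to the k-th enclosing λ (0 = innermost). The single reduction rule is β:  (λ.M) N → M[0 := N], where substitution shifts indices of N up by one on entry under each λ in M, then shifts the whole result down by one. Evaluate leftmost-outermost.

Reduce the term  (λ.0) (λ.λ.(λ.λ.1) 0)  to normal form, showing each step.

Answer: normal form = λ.λ.λ.1  (in 2 steps)

Working:
  start: (λ.0) (λ.λ.(λ.λ.1) 0)
  →1  λ.λ.(λ.λ.1) 0
  →2  λ.λ.λ.1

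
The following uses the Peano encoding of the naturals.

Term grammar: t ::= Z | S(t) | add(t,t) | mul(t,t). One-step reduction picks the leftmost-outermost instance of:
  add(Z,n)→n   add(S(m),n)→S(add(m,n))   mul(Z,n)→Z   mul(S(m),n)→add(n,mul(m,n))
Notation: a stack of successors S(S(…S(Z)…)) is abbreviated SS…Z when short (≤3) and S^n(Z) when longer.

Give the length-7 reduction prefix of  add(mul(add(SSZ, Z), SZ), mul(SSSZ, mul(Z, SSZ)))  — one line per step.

  start: add(mul(add(SSZ, Z), SZ), mul(SSSZ, mul(Z, SSZ)))
  step 1: add(mul(S(add(SZ, Z)), SZ), mul(SSSZ, mul(Z, SSZ)))
  step 2: add(add(SZ, mul(add(SZ, Z), SZ)), mul(SSSZ, mul(Z, SSZ)))
  step 3: add(S(add(Z, mul(add(SZ, Z), SZ))), mul(SSSZ, mul(Z, SSZ)))
  step 4: S(add(add(Z, mul(add(SZ, Z), SZ)), mul(SSSZ, mul(Z, SSZ))))
  step 5: S(add(mul(add(SZ, Z), SZ), mul(SSSZ, mul(Z, SSZ))))
  step 6: S(add(mul(S(add(Z, Z)), SZ), mul(SSSZ, mul(Z, SSZ))))
  step 7: S(add(add(SZ, mul(add(Z, Z), SZ)), mul(SSSZ, mul(Z, SSZ))))

Answer: after 7 steps: S(add(add(SZ, mul(add(Z, Z), SZ)), mul(SSSZ, mul(Z, SSZ))))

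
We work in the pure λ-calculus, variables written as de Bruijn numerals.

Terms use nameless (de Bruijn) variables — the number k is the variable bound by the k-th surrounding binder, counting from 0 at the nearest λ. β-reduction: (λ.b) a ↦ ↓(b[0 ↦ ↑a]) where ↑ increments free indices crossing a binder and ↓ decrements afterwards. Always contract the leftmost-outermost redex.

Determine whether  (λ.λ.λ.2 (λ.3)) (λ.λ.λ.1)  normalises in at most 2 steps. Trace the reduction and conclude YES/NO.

  start: (λ.λ.λ.2 (λ.3)) (λ.λ.λ.1)
  [1] λ.λ.(λ.λ.λ.1) (λ.λ.λ.λ.1)
  [2] λ.λ.λ.λ.1

Answer: YES — reaches normal form λ.λ.λ.λ.1 in 2 ≤ 2 steps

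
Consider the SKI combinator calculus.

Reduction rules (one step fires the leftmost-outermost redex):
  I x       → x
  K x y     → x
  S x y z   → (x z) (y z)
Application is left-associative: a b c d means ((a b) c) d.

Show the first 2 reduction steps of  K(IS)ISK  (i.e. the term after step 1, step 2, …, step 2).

Answer: after 2 steps: SSK

Reduction:
  start: K(IS)ISK
  step 1: ISSK
  step 2: SSK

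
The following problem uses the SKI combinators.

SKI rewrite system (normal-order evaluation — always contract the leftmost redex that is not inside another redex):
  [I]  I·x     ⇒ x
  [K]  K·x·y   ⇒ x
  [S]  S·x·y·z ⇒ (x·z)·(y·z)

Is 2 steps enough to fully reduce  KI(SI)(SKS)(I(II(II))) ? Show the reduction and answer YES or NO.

  start: KI(SI)(SKS)(I(II(II)))
  →1  I(SKS)(I(II(II)))
  →2  SKS(I(II(II)))

Answer: NO — after 2 steps the term is SKS(I(II(II))), not yet normal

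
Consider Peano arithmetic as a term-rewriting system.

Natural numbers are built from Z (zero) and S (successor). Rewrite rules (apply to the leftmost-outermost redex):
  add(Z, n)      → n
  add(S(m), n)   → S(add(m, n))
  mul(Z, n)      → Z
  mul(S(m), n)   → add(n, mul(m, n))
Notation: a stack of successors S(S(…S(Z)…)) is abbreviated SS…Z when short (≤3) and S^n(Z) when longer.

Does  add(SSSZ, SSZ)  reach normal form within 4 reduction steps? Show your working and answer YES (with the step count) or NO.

  start: add(SSSZ, SSZ)
  [1] S(add(SSZ, SSZ))
  [2] S(S(add(SZ, SSZ)))
  [3] S(S(S(add(Z, SSZ))))
  [4] S^5(Z)

Answer: YES — reaches normal form S^5(Z) in 4 ≤ 4 steps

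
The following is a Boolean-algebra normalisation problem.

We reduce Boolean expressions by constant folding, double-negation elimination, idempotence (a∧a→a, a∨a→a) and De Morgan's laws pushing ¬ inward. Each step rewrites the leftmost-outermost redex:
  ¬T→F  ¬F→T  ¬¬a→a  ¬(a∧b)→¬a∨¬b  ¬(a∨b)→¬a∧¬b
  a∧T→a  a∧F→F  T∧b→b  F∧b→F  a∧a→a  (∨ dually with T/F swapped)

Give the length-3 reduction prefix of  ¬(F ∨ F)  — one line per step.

Answer: after 3 steps: T

Working:
  start: ¬(F ∨ F)
  →1  ¬F ∧ ¬F
  →2  ¬F
  →3  T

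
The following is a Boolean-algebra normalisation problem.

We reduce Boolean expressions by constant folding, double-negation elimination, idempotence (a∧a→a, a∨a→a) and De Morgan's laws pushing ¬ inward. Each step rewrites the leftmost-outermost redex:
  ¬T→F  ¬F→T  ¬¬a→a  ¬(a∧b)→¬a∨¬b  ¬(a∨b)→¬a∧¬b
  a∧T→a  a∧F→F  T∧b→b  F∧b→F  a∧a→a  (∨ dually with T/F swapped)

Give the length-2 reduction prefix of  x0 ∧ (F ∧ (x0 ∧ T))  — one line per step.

  start: x0 ∧ (F ∧ (x0 ∧ T))
  [1] x0 ∧ F
  [2] F

Answer: after 2 steps: F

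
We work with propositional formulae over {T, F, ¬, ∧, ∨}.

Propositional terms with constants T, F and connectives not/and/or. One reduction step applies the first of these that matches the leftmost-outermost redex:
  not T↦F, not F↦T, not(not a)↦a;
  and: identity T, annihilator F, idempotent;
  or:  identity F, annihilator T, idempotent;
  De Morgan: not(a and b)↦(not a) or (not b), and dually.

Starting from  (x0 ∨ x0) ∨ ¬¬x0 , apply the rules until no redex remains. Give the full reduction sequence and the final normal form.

Answer: normal form = x0  (in 3 steps)

Derivation:
  start: (x0 ∨ x0) ∨ ¬¬x0
  step 1: x0 ∨ ¬¬x0
  step 2: x0 ∨ x0
  step 3: x0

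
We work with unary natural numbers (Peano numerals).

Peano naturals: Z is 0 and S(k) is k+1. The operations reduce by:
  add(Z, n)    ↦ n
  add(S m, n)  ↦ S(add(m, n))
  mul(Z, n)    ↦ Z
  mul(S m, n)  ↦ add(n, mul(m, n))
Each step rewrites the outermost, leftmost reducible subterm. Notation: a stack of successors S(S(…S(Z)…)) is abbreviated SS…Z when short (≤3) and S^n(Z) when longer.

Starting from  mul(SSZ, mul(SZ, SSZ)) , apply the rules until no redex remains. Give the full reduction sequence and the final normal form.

Answer: normal form = S^4(Z)  (in 19 steps)

Derivation:
  start: mul(SSZ, mul(SZ, SSZ))
  →1  add(mul(SZ, SSZ), mul(SZ, mul(SZ, SSZ)))
  →2  add(add(SSZ, mul(Z, SSZ)), mul(SZ, mul(SZ, SSZ)))
  →3  add(S(add(SZ, mul(Z, SSZ))), mul(SZ, mul(SZ, SSZ)))
  →4  S(add(add(SZ, mul(Z, SSZ)), mul(SZ, mul(SZ, SSZ))))
  →5  S(add(S(add(Z, mul(Z, SSZ))), mul(SZ, mul(SZ, SSZ))))
  →6  S(S(add(add(Z, mul(Z, SSZ)), mul(SZ, mul(SZ, SSZ)))))
  →7  S(S(add(mul(Z, SSZ), mul(SZ, mul(SZ, SSZ)))))
  →8  S(S(add(Z, mul(SZ, mul(SZ, SSZ)))))
  →9  S(S(mul(SZ, mul(SZ, SSZ))))
  →10  S(S(add(mul(SZ, SSZ), mul(Z, mul(SZ, SSZ)))))
  →11  S(S(add(add(SSZ, mul(Z, SSZ)), mul(Z, mul(SZ, SSZ)))))
  →12  S(S(add(S(add(SZ, mul(Z, SSZ))), mul(Z, mul(SZ, SSZ)))))
  →13  S(S(S(add(add(SZ, mul(Z, SSZ)), mul(Z, mul(SZ, SSZ))))))
  →14  S(S(S(add(S(add(Z, mul(Z, SSZ))), mul(Z, mul(SZ, SSZ))))))
  →15  S(S(S(S(add(add(Z, mul(Z, SSZ)), mul(Z, mul(SZ, SSZ)))))))
  →16  S(S(S(S(add(mul(Z, SSZ), mul(Z, mul(SZ, SSZ)))))))
  →17  S(S(S(S(add(Z, mul(Z, mul(SZ, SSZ)))))))
  →18  S(S(S(S(mul(Z, mul(SZ, SSZ))))))
  →19  S^4(Z)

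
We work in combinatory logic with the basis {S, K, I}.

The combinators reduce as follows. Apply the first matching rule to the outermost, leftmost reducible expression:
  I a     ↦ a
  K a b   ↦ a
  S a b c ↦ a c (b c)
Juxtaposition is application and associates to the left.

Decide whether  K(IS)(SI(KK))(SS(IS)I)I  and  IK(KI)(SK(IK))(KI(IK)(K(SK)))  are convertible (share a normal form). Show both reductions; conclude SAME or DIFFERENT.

Term A:
  start: K(IS)(SI(KK))(SS(IS)I)I
  [1] IS(SS(IS)I)I
  [2] S(SS(IS)I)I
  [3] S(SI(ISI))I
  [4] S(SI(SI))I

Term B:
  start: IK(KI)(SK(IK))(KI(IK)(K(SK)))
  [1] K(KI)(SK(IK))(KI(IK)(K(SK)))
  [2] KI(KI(IK)(K(SK)))
  [3] I

Answer: DIFFERENT — A ⇓ S(SI(SI))I, B ⇓ I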